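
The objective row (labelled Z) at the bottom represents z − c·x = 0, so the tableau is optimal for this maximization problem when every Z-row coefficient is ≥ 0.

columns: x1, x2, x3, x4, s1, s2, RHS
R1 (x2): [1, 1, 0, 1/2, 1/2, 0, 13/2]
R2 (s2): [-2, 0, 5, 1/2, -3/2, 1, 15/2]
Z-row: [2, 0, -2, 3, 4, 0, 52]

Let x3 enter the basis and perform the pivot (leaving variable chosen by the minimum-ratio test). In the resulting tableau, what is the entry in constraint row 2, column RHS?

3/2

Ratio test on column x3 — row 1: entry 0 ≤ 0; row 2: (15/2)/5 = 3/2. Minimum is 3/2 at row 2 (s2 leaves); pivot element 5.
Divide row 2 by 5; eliminate column x3 from the other rows.
In the new row 2, the RHS entry is the old entry divided by the pivot: (15/2)/5 = 3/2.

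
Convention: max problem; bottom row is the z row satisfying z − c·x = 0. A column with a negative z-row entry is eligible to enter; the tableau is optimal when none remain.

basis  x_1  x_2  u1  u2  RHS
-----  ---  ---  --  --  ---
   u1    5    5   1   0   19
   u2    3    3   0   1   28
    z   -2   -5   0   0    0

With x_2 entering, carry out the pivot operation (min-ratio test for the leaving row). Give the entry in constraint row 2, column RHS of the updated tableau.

Ratio test on column x_2 — row 1: 19/5 = 19/5; row 2: 28/3 = 28/3. Minimum is 19/5 at row 1 (u1 leaves); pivot element 5.
Divide row 1 by 5; eliminate column x_2 from the other rows.
Row 2 update in column RHS: 28 − 3·(19/5) = 83/5.

83/5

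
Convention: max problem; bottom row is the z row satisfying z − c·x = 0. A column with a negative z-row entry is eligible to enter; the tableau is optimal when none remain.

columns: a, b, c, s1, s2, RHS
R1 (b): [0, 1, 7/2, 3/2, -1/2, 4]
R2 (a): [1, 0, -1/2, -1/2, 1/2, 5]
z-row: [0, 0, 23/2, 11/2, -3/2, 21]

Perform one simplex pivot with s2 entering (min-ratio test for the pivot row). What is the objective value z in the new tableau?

36

Ratio test on column s2 — row 1: entry -1/2 ≤ 0; row 2: 5/(1/2) = 10. Minimum is 10 at row 2 (a leaves); pivot element 1/2.
Pivot on row 2; the z-row RHS becomes 21 − (-3/2)·10 = 36.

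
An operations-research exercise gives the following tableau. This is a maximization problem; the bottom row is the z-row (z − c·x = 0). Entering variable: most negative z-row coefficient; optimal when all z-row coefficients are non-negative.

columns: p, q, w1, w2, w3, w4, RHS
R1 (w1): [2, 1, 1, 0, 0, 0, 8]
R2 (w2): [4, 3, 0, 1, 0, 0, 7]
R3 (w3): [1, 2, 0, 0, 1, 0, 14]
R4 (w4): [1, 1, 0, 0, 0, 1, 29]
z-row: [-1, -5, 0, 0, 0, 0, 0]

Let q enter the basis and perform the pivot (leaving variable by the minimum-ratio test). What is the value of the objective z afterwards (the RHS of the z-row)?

35/3

Ratio test on column q — row 1: 8/1 = 8; row 2: 7/3 = 7/3; row 3: 14/2 = 7; row 4: 29/1 = 29. Minimum is 7/3 at row 2 (w2 leaves); pivot element 3.
Pivot on row 2; the z-row RHS becomes 0 − (-5)·(7/3) = 35/3.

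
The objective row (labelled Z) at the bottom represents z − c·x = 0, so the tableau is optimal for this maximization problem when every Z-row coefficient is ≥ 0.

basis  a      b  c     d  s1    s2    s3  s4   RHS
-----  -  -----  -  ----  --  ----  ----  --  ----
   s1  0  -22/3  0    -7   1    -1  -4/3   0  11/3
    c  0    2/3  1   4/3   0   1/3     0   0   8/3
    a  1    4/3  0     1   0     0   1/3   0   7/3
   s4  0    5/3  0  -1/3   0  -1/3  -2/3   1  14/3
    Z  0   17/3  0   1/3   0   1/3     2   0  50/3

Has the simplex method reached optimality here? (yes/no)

yes

Every Z-row coefficient is ≥ 0, so the tableau is optimal.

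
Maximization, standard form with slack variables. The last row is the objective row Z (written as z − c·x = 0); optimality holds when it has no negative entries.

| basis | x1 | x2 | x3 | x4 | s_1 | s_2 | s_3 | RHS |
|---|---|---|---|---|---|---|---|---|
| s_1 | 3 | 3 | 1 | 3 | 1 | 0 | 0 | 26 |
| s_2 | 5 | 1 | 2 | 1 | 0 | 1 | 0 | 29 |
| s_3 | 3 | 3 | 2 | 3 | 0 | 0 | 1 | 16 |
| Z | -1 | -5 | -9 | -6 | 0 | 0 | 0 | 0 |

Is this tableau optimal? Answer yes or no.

no

The Z-row has a negative entry -9 in column x3, so it is not optimal.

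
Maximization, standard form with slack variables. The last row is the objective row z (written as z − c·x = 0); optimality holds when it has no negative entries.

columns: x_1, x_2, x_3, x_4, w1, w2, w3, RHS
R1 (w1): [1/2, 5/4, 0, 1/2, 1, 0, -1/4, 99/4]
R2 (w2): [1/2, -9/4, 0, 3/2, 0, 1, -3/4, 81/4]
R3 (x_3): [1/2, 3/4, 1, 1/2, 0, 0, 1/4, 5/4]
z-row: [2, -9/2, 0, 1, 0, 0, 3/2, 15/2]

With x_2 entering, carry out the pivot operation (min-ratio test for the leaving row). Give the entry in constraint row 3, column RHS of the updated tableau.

Ratio test on column x_2 — row 1: (99/4)/(5/4) = 99/5; row 2: entry -9/4 ≤ 0; row 3: (5/4)/(3/4) = 5/3. Minimum is 5/3 at row 3 (x_3 leaves); pivot element 3/4.
Divide row 3 by 3/4; eliminate column x_2 from the other rows.
In the new row 3, the RHS entry is the old entry divided by the pivot: (5/4)/(3/4) = 5/3.

5/3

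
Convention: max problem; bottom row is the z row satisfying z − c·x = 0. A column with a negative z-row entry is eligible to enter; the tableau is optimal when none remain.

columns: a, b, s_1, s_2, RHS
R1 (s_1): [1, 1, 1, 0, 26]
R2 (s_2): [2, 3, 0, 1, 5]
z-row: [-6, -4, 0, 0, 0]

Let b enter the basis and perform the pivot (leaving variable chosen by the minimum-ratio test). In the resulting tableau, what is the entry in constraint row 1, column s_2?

-1/3

Ratio test on column b — row 1: 26/1 = 26; row 2: 5/3 = 5/3. Minimum is 5/3 at row 2 (s_2 leaves); pivot element 3.
Divide row 2 by 3; eliminate column b from the other rows.
Row 1 update in column s_2: 0 − 1·(1/3) = -1/3.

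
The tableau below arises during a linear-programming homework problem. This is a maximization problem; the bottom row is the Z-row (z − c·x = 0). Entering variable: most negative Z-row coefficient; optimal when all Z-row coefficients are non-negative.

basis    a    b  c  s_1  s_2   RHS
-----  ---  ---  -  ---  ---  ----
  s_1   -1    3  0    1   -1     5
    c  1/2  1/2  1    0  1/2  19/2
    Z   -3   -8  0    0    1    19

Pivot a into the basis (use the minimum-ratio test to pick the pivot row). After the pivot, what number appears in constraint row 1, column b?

4

Ratio test on column a — row 1: entry -1 ≤ 0; row 2: (19/2)/(1/2) = 19. Minimum is 19 at row 2 (c leaves); pivot element 1/2.
Divide row 2 by 1/2; eliminate column a from the other rows.
Row 1 update in column b: 3 − (-1)·1 = 4.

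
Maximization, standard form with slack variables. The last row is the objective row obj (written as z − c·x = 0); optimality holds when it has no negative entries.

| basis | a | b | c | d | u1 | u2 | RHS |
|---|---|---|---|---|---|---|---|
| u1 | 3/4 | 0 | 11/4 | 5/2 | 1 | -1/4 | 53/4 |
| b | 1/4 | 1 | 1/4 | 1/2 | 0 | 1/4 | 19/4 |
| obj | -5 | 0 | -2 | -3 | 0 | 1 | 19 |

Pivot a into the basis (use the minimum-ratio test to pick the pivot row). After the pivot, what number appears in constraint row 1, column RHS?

53/3

Ratio test on column a — row 1: (53/4)/(3/4) = 53/3; row 2: (19/4)/(1/4) = 19. Minimum is 53/3 at row 1 (u1 leaves); pivot element 3/4.
Divide row 1 by 3/4; eliminate column a from the other rows.
In the new row 1, the RHS entry is the old entry divided by the pivot: (53/4)/(3/4) = 53/3.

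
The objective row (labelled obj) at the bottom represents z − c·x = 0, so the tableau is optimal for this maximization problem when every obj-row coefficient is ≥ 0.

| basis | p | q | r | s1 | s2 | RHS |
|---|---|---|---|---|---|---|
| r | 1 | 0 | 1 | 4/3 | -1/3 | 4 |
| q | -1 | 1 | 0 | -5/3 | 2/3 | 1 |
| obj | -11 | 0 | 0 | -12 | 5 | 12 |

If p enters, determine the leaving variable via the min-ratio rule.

r

Column p entries and ratios — r: 4/1 = 4; q: -1 ≤ 0, skip.
Smallest ratio is 4 in the row of r, so r leaves.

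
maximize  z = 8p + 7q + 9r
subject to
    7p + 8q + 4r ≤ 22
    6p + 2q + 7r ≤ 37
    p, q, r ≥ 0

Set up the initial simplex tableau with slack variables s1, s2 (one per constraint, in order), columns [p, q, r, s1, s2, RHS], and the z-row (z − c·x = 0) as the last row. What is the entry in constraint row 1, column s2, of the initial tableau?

0

Slack s2 belongs to constraint 2; its column is the unit vector e_2, so the entry in row 1 is 0.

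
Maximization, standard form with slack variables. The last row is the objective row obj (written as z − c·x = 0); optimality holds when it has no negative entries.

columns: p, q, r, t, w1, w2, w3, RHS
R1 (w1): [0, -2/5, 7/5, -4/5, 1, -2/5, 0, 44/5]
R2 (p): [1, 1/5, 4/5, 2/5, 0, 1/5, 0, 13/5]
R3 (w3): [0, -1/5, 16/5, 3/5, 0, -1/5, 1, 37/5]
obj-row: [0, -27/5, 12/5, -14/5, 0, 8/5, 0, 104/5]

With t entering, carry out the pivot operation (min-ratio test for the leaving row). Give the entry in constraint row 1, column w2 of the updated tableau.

0

Ratio test on column t — row 1: entry -4/5 ≤ 0; row 2: (13/5)/(2/5) = 13/2; row 3: (37/5)/(3/5) = 37/3. Minimum is 13/2 at row 2 (p leaves); pivot element 2/5.
Divide row 2 by 2/5; eliminate column t from the other rows.
Row 1 update in column w2: -2/5 − (-4/5)·(1/2) = 0.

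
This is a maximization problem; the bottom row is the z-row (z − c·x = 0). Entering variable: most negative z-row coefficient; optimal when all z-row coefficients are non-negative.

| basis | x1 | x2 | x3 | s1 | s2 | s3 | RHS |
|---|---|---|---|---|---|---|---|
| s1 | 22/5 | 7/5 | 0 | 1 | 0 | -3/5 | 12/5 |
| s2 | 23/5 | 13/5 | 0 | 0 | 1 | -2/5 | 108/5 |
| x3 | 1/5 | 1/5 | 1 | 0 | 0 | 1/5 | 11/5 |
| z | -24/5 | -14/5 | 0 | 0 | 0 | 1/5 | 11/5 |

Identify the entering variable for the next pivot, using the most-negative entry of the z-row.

Negative z-row entries: x1: -24/5, x2: -14/5.
The most negative is -24/5 in column x1, so x1 enters.

x1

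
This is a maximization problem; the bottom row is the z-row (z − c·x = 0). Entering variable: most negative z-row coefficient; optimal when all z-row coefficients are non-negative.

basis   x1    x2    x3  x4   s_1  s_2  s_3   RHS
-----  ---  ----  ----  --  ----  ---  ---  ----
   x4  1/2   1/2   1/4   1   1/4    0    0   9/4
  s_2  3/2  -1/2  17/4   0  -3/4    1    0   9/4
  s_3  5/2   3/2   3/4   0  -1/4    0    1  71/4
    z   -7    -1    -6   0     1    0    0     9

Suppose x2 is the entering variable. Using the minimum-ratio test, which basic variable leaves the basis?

x4

Column x2 entries and ratios — x4: (9/4)/(1/2) = 9/2; s_2: -1/2 ≤ 0, skip; s_3: (71/4)/(3/2) = 71/6.
Smallest ratio is 9/2 in the row of x4, so x4 leaves.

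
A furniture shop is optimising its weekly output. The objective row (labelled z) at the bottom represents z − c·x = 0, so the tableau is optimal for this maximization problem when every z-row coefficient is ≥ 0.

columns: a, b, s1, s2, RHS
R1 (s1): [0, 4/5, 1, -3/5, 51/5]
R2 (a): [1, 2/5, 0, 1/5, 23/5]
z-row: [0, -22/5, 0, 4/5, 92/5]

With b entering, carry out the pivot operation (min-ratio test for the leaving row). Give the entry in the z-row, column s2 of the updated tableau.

3

Ratio test on column b — row 1: (51/5)/(4/5) = 51/4; row 2: (23/5)/(2/5) = 23/2. Minimum is 23/2 at row 2 (a leaves); pivot element 2/5.
Divide row 2 by 2/5; eliminate column b from the other rows.
z-row update in column s2: 4/5 − (-22/5)·(1/2) = 3.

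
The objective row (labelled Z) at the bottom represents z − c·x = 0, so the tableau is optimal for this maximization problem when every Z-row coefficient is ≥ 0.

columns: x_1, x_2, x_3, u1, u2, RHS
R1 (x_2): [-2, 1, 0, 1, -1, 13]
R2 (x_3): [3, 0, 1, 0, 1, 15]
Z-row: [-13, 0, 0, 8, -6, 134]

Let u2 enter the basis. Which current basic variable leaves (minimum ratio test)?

Column u2 entries and ratios — x_2: -1 ≤ 0, skip; x_3: 15/1 = 15.
Smallest ratio is 15 in the row of x_3, so x_3 leaves.

x_3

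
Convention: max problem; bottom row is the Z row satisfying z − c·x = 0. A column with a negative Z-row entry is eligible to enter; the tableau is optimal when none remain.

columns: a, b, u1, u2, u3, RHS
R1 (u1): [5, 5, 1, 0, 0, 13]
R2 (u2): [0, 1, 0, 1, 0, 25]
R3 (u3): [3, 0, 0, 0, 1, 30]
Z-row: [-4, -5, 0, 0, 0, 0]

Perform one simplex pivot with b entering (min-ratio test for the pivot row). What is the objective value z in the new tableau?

Ratio test on column b — row 1: 13/5 = 13/5; row 2: 25/1 = 25; row 3: entry 0 ≤ 0. Minimum is 13/5 at row 1 (u1 leaves); pivot element 5.
Pivot on row 1; the Z-row RHS becomes 0 − (-5)·(13/5) = 13.

13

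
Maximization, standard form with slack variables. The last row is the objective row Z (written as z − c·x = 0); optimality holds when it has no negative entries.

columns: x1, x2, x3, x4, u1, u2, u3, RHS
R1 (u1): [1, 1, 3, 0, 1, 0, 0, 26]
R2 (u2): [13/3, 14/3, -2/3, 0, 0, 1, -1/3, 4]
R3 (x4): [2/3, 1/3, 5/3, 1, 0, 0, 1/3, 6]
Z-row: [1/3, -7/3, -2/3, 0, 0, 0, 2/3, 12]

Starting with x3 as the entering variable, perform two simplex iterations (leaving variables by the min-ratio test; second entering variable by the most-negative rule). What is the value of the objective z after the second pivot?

Ratio test on column x3 — row 1: 26/3 = 26/3; row 2: entry -2/3 ≤ 0; row 3: 6/(5/3) = 18/5. Minimum is 18/5 at row 3 (x4 leaves); pivot element 5/3.
Pivot on row 3; the Z-row RHS becomes 12 − (-2/3)·(18/5) = 72/5.
Next entering variable (most negative Z-row entry -11/5): x2.
Ratio test on column x2 — row 1: (76/5)/(2/5) = 38; row 2: (32/5)/(24/5) = 4/3; row 3: (18/5)/(1/5) = 18. Minimum is 4/3 at row 2 (u2 leaves); pivot element 24/5.
After the second pivot the Z-row RHS is 72/5 − (-11/5)·(4/3) = 52/3.

52/3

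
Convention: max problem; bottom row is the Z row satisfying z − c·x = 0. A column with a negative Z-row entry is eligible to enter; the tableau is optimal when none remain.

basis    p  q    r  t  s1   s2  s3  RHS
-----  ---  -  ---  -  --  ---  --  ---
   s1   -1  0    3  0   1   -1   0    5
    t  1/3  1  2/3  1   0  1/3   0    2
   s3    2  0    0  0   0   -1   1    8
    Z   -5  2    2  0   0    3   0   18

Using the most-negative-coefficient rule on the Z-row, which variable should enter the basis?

p

Negative Z-row entries: p: -5.
The most negative is -5 in column p, so p enters.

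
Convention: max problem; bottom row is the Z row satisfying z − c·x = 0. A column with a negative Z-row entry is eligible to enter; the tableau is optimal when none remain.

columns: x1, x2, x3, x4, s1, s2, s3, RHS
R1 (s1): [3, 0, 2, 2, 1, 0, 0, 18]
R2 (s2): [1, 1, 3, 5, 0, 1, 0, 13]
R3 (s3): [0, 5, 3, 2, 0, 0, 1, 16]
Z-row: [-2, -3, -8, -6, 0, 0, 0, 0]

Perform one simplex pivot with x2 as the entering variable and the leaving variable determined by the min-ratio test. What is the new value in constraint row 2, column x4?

23/5

Ratio test on column x2 — row 1: entry 0 ≤ 0; row 2: 13/1 = 13; row 3: 16/5 = 16/5. Minimum is 16/5 at row 3 (s3 leaves); pivot element 5.
Divide row 3 by 5; eliminate column x2 from the other rows.
Row 2 update in column x4: 5 − 1·(2/5) = 23/5.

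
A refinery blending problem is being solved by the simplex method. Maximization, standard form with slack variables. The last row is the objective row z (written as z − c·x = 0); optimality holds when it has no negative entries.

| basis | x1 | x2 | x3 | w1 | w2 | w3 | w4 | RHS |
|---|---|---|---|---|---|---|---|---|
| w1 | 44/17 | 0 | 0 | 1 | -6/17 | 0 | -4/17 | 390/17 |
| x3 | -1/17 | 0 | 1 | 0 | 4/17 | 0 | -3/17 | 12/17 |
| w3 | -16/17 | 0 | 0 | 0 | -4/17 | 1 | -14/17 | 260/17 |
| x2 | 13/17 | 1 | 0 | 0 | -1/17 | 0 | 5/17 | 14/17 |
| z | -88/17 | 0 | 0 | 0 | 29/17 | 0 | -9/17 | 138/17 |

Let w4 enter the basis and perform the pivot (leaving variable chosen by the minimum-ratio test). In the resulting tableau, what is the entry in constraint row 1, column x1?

Ratio test on column w4 — row 1: entry -4/17 ≤ 0; row 2: entry -3/17 ≤ 0; row 3: entry -14/17 ≤ 0; row 4: (14/17)/(5/17) = 14/5. Minimum is 14/5 at row 4 (x2 leaves); pivot element 5/17.
Divide row 4 by 5/17; eliminate column w4 from the other rows.
Row 1 update in column x1: 44/17 − (-4/17)·(13/5) = 16/5.

16/5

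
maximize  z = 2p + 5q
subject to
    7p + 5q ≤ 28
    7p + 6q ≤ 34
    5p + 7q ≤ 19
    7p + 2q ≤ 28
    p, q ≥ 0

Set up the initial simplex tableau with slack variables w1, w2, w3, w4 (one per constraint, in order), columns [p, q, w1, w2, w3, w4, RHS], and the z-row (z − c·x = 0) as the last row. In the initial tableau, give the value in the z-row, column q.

The z-row carries the negated objective coefficients: the q entry is -5.

-5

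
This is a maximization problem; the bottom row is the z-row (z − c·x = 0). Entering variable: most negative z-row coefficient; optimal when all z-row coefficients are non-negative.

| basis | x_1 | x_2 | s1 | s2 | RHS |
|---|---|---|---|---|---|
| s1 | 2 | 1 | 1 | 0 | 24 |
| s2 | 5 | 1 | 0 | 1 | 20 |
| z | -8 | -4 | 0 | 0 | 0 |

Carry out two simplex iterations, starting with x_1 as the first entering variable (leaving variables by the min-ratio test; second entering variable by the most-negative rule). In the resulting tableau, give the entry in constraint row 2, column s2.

Ratio test on column x_1 — row 1: 24/2 = 12; row 2: 20/5 = 4. Minimum is 4 at row 2 (s2 leaves); pivot element 5.
Divide row 2 by 5; eliminate column x_1 from the other rows.
Second iteration: most negative z-row entry is -12/5 in column x_2, so x_2 enters.
Ratio test on column x_2 — row 1: 16/(3/5) = 80/3; row 2: 4/(1/5) = 20. Minimum is 20 at row 2 (x_1 leaves); pivot element 1/5.
Divide row 2 by 1/5; eliminate column x_2 from the other rows.
After both pivots, the entry at constraint row 2, column s2 is 1.

1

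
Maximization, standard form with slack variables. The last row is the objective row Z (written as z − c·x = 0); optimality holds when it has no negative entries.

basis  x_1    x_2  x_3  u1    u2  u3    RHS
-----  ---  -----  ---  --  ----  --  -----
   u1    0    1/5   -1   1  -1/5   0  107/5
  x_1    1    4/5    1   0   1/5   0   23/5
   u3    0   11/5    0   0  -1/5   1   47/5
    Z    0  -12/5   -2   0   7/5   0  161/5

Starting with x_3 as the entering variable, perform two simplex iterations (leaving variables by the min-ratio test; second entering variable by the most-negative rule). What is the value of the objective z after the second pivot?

493/11

Ratio test on column x_3 — row 1: entry -1 ≤ 0; row 2: (23/5)/1 = 23/5; row 3: entry 0 ≤ 0. Minimum is 23/5 at row 2 (x_1 leaves); pivot element 1.
Pivot on row 2; the Z-row RHS becomes 161/5 − (-2)·(23/5) = 207/5.
Next entering variable (most negative Z-row entry -4/5): x_2.
Ratio test on column x_2 — row 1: 26/1 = 26; row 2: (23/5)/(4/5) = 23/4; row 3: (47/5)/(11/5) = 47/11. Minimum is 47/11 at row 3 (u3 leaves); pivot element 11/5.
After the second pivot the Z-row RHS is 207/5 − (-4/5)·(47/11) = 493/11.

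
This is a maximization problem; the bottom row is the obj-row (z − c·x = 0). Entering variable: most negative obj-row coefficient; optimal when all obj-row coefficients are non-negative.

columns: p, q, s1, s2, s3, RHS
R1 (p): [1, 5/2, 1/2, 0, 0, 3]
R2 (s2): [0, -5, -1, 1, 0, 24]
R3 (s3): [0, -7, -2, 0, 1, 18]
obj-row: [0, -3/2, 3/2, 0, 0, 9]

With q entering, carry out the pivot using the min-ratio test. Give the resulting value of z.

54/5

Ratio test on column q — row 1: 3/(5/2) = 6/5; row 2: entry -5 ≤ 0; row 3: entry -7 ≤ 0. Minimum is 6/5 at row 1 (p leaves); pivot element 5/2.
Pivot on row 1; the obj-row RHS becomes 9 − (-3/2)·(6/5) = 54/5.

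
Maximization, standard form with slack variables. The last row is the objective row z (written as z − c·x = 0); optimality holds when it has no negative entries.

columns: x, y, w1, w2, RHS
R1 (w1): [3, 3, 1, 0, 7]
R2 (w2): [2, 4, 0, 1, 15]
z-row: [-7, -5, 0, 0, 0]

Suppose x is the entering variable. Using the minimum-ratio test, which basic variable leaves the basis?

Column x entries and ratios — w1: 7/3 = 7/3; w2: 15/2 = 15/2.
Smallest ratio is 7/3 in the row of w1, so w1 leaves.

w1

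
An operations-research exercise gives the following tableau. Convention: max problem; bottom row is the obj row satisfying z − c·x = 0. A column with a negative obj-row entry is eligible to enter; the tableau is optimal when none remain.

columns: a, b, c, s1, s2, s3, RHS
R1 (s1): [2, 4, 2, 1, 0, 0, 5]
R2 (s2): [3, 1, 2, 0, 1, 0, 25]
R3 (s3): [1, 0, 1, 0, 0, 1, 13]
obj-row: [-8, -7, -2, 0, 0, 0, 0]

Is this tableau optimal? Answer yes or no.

The obj-row has a negative entry -8 in column a, so it is not optimal.

no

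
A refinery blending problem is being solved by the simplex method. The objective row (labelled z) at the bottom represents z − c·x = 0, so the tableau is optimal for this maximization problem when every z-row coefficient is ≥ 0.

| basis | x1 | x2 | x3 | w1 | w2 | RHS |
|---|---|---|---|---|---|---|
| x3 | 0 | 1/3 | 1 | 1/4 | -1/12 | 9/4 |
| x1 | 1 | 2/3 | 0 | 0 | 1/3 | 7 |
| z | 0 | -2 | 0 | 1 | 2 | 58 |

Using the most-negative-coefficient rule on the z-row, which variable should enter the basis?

x2

Negative z-row entries: x2: -2.
The most negative is -2 in column x2, so x2 enters.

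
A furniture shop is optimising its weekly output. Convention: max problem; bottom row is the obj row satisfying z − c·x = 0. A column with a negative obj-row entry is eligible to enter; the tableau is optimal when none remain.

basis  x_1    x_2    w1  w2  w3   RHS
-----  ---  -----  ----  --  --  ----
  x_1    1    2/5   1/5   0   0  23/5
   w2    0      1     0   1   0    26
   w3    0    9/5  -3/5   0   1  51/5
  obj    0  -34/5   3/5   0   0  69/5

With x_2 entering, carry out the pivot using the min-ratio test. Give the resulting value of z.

157/3

Ratio test on column x_2 — row 1: (23/5)/(2/5) = 23/2; row 2: 26/1 = 26; row 3: (51/5)/(9/5) = 17/3. Minimum is 17/3 at row 3 (w3 leaves); pivot element 9/5.
Pivot on row 3; the obj-row RHS becomes 69/5 − (-34/5)·(17/3) = 157/3.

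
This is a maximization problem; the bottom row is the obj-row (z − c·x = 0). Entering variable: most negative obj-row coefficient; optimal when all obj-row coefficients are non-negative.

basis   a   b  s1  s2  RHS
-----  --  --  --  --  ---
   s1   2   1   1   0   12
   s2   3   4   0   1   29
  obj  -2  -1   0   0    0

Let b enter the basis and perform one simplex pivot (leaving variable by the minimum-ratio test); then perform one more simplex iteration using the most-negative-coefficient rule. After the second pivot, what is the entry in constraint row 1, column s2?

-1/5

Ratio test on column b — row 1: 12/1 = 12; row 2: 29/4 = 29/4. Minimum is 29/4 at row 2 (s2 leaves); pivot element 4.
Divide row 2 by 4; eliminate column b from the other rows.
Second iteration: most negative obj-row entry is -5/4 in column a, so a enters.
Ratio test on column a — row 1: (19/4)/(5/4) = 19/5; row 2: (29/4)/(3/4) = 29/3. Minimum is 19/5 at row 1 (s1 leaves); pivot element 5/4.
Divide row 1 by 5/4; eliminate column a from the other rows.
After both pivots, the entry at constraint row 1, column s2 is -1/5.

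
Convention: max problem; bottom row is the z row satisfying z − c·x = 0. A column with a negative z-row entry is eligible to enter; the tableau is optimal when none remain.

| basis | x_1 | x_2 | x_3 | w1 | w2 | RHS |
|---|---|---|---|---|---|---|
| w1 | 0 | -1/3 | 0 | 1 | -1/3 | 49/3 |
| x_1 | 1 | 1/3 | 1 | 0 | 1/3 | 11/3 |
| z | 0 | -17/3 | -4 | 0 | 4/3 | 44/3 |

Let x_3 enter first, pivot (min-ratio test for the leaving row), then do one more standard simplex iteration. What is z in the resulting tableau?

77

Ratio test on column x_3 — row 1: entry 0 ≤ 0; row 2: (11/3)/1 = 11/3. Minimum is 11/3 at row 2 (x_1 leaves); pivot element 1.
Pivot on row 2; the z-row RHS becomes 44/3 − (-4)·(11/3) = 88/3.
Next entering variable (most negative z-row entry -13/3): x_2.
Ratio test on column x_2 — row 1: entry -1/3 ≤ 0; row 2: (11/3)/(1/3) = 11. Minimum is 11 at row 2 (x_3 leaves); pivot element 1/3.
After the second pivot the z-row RHS is 88/3 − (-13/3)·11 = 77.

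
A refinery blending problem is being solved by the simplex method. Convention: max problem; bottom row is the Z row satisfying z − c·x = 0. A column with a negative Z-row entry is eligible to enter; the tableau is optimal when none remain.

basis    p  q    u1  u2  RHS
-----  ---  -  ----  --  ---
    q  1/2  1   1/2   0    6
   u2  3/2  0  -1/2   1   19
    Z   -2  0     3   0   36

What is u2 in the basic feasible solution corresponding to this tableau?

u2 is basic (row 2); its value is the RHS of that row, 19.

19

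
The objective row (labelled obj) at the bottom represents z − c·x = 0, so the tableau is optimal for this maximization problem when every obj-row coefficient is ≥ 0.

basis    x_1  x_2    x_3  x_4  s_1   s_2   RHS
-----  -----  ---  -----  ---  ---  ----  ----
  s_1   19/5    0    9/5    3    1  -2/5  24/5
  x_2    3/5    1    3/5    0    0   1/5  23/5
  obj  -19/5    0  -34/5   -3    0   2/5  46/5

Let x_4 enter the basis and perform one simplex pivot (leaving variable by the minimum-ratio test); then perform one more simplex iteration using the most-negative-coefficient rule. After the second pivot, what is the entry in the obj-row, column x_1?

Ratio test on column x_4 — row 1: (24/5)/3 = 8/5; row 2: entry 0 ≤ 0. Minimum is 8/5 at row 1 (s_1 leaves); pivot element 3.
Divide row 1 by 3; eliminate column x_4 from the other rows.
Second iteration: most negative obj-row entry is -5 in column x_3, so x_3 enters.
Ratio test on column x_3 — row 1: (8/5)/(3/5) = 8/3; row 2: (23/5)/(3/5) = 23/3. Minimum is 8/3 at row 1 (x_4 leaves); pivot element 3/5.
Divide row 1 by 3/5; eliminate column x_3 from the other rows.
After both pivots, the entry at the obj-row, column x_1 is 95/9.

95/9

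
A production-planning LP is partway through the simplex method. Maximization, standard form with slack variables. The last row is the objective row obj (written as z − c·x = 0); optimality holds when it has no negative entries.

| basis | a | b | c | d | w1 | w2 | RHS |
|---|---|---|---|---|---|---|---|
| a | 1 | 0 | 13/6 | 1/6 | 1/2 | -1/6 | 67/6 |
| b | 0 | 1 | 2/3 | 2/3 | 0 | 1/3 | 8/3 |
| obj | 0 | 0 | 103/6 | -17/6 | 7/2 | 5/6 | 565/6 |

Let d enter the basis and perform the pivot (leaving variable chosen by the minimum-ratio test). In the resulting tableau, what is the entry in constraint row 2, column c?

Ratio test on column d — row 1: (67/6)/(1/6) = 67; row 2: (8/3)/(2/3) = 4. Minimum is 4 at row 2 (b leaves); pivot element 2/3.
Divide row 2 by 2/3; eliminate column d from the other rows.
In the new row 2, the c entry is the old entry divided by the pivot: (2/3)/(2/3) = 1.

1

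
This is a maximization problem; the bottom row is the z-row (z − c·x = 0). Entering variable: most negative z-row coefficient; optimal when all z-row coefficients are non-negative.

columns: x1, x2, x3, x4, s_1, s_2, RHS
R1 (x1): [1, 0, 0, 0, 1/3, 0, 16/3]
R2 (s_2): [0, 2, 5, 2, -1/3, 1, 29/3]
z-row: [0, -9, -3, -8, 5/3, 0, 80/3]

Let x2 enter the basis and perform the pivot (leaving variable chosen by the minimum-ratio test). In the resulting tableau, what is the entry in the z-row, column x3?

39/2

Ratio test on column x2 — row 1: entry 0 ≤ 0; row 2: (29/3)/2 = 29/6. Minimum is 29/6 at row 2 (s_2 leaves); pivot element 2.
Divide row 2 by 2; eliminate column x2 from the other rows.
z-row update in column x3: -3 − (-9)·(5/2) = 39/2.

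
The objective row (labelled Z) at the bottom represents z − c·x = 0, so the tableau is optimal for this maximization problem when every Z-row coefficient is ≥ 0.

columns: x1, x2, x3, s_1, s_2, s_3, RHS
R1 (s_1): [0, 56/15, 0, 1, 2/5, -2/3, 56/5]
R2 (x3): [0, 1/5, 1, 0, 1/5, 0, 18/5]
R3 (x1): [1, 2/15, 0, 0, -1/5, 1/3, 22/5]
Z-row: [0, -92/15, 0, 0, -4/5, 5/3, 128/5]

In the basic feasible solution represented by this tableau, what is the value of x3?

x3 is basic (row 2); its value is the RHS of that row, 18/5.

18/5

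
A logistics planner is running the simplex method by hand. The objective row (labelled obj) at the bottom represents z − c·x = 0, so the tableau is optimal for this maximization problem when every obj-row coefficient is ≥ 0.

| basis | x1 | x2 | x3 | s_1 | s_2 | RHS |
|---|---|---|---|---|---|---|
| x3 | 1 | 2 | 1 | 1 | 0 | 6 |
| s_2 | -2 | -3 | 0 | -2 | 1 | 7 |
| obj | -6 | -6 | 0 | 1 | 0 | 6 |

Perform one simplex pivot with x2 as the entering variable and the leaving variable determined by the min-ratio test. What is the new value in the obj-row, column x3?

Ratio test on column x2 — row 1: 6/2 = 3; row 2: entry -3 ≤ 0. Minimum is 3 at row 1 (x3 leaves); pivot element 2.
Divide row 1 by 2; eliminate column x2 from the other rows.
obj-row update in column x3: 0 − (-6)·(1/2) = 3.

3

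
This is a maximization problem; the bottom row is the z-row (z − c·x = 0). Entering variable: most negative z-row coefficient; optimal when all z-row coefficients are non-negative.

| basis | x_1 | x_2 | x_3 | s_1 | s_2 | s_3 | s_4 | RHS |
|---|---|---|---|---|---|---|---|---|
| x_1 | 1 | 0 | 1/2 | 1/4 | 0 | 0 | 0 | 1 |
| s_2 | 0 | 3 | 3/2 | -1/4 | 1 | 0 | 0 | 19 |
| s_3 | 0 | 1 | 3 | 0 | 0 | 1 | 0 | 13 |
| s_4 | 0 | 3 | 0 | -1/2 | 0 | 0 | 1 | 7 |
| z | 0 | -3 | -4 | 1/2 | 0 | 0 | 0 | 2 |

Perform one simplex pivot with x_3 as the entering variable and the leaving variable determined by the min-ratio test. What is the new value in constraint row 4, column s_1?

Ratio test on column x_3 — row 1: 1/(1/2) = 2; row 2: 19/(3/2) = 38/3; row 3: 13/3 = 13/3; row 4: entry 0 ≤ 0. Minimum is 2 at row 1 (x_1 leaves); pivot element 1/2.
Divide row 1 by 1/2; eliminate column x_3 from the other rows.
Row 4 update in column s_1: -1/2 − 0·(1/2) = -1/2.

-1/2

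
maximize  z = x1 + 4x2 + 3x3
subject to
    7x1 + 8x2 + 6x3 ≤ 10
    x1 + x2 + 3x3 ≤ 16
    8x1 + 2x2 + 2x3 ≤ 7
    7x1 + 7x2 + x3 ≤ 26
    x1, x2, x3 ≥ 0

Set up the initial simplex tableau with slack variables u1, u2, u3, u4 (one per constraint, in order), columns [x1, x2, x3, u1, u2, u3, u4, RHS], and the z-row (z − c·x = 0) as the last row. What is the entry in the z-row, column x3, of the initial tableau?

The z-row carries the negated objective coefficients: the x3 entry is -3.

-3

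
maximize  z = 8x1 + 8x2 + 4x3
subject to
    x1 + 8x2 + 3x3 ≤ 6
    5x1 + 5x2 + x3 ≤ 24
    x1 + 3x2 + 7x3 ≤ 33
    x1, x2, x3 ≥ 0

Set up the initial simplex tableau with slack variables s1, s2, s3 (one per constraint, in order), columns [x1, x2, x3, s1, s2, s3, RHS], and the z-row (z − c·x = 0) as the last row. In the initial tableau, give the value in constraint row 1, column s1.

1

Slack s1 belongs to constraint 1; its column is the unit vector e_1, so the entry in row 1 is 1.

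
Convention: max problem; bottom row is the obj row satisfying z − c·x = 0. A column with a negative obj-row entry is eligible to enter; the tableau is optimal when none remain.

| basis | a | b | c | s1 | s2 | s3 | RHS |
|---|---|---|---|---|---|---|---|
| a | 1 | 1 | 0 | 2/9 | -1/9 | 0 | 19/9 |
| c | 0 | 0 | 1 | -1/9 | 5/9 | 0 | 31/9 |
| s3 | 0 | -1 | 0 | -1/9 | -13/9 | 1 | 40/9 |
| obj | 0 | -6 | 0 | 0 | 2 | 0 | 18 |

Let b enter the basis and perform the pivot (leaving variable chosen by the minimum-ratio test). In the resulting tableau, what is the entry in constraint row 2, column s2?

Ratio test on column b — row 1: (19/9)/1 = 19/9; row 2: entry 0 ≤ 0; row 3: entry -1 ≤ 0. Minimum is 19/9 at row 1 (a leaves); pivot element 1.
Divide row 1 by 1; eliminate column b from the other rows.
Row 2 update in column s2: 5/9 − 0·(-1/9) = 5/9.

5/9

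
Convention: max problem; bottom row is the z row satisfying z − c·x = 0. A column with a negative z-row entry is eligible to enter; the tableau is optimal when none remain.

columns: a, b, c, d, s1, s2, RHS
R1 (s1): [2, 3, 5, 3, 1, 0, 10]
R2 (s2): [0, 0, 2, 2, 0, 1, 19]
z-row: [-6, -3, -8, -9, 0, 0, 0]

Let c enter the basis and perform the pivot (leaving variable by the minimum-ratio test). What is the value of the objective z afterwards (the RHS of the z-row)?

Ratio test on column c — row 1: 10/5 = 2; row 2: 19/2 = 19/2. Minimum is 2 at row 1 (s1 leaves); pivot element 5.
Pivot on row 1; the z-row RHS becomes 0 − (-8)·2 = 16.

16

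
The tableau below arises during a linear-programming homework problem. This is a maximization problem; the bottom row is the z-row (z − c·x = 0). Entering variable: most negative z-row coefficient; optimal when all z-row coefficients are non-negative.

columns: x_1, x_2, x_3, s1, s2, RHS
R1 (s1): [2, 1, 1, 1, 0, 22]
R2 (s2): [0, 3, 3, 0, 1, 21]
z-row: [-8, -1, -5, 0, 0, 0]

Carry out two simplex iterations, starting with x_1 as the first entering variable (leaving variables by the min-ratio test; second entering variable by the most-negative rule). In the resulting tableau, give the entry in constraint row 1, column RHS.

15/2

Ratio test on column x_1 — row 1: 22/2 = 11; row 2: entry 0 ≤ 0. Minimum is 11 at row 1 (s1 leaves); pivot element 2.
Divide row 1 by 2; eliminate column x_1 from the other rows.
Second iteration: most negative z-row entry is -1 in column x_3, so x_3 enters.
Ratio test on column x_3 — row 1: 11/(1/2) = 22; row 2: 21/3 = 7. Minimum is 7 at row 2 (s2 leaves); pivot element 3.
Divide row 2 by 3; eliminate column x_3 from the other rows.
After both pivots, the entry at constraint row 1, column RHS is 15/2.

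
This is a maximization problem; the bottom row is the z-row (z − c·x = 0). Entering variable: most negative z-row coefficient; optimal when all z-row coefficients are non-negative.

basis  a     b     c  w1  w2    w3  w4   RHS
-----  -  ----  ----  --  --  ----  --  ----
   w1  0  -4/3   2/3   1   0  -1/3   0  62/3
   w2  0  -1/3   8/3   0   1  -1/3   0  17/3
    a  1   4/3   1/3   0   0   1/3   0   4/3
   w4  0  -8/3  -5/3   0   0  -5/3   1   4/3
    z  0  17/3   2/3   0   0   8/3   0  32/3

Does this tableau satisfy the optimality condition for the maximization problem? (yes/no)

Every z-row coefficient is ≥ 0, so the tableau is optimal.

yes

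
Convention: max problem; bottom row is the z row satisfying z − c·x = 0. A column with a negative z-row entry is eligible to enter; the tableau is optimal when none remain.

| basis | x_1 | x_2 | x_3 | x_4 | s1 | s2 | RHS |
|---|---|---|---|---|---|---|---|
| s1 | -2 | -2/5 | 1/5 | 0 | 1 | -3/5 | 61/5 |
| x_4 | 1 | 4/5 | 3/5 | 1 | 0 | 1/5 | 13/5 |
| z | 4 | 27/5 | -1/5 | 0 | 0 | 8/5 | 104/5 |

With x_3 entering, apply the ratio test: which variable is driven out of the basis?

x_4

Column x_3 entries and ratios — s1: (61/5)/(1/5) = 61; x_4: (13/5)/(3/5) = 13/3.
Smallest ratio is 13/3 in the row of x_4, so x_4 leaves.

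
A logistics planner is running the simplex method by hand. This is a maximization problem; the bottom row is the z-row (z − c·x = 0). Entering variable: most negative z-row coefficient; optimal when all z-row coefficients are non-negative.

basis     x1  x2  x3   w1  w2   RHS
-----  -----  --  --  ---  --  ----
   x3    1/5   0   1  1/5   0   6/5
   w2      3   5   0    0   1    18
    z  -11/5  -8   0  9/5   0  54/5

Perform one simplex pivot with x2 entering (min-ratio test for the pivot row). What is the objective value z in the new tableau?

Ratio test on column x2 — row 1: entry 0 ≤ 0; row 2: 18/5 = 18/5. Minimum is 18/5 at row 2 (w2 leaves); pivot element 5.
Pivot on row 2; the z-row RHS becomes 54/5 − (-8)·(18/5) = 198/5.

198/5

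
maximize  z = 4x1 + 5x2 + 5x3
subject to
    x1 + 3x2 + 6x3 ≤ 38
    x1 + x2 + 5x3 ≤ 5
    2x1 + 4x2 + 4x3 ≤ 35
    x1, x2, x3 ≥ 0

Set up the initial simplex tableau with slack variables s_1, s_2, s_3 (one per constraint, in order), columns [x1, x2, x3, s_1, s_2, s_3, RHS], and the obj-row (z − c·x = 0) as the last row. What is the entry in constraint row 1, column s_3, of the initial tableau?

Slack s_3 belongs to constraint 3; its column is the unit vector e_3, so the entry in row 1 is 0.

0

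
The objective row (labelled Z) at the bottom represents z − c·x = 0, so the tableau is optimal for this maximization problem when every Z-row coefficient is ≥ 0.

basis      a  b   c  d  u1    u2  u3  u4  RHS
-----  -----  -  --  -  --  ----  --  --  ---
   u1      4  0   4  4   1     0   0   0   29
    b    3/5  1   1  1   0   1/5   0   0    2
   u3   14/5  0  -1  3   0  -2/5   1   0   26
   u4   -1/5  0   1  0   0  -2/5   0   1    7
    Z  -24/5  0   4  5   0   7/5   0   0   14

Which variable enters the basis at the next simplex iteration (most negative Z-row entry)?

a

Negative Z-row entries: a: -24/5.
The most negative is -24/5 in column a, so a enters.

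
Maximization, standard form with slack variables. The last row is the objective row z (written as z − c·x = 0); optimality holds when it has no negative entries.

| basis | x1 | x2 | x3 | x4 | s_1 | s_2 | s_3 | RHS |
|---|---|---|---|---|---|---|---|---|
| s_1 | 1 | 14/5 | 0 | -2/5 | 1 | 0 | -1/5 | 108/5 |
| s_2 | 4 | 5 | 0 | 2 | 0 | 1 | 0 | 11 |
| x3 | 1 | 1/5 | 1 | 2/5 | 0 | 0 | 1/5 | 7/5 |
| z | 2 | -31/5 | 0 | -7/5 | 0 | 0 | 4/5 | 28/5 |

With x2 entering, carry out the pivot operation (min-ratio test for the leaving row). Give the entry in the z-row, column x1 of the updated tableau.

174/25

Ratio test on column x2 — row 1: (108/5)/(14/5) = 54/7; row 2: 11/5 = 11/5; row 3: (7/5)/(1/5) = 7. Minimum is 11/5 at row 2 (s_2 leaves); pivot element 5.
Divide row 2 by 5; eliminate column x2 from the other rows.
z-row update in column x1: 2 − (-31/5)·(4/5) = 174/25.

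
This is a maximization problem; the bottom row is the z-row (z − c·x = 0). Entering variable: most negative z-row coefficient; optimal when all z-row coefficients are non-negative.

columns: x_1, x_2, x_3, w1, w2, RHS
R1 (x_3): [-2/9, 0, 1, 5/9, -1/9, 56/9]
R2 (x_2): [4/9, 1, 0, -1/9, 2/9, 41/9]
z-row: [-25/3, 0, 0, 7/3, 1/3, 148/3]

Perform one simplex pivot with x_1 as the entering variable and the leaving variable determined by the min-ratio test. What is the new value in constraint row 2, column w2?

Ratio test on column x_1 — row 1: entry -2/9 ≤ 0; row 2: (41/9)/(4/9) = 41/4. Minimum is 41/4 at row 2 (x_2 leaves); pivot element 4/9.
Divide row 2 by 4/9; eliminate column x_1 from the other rows.
In the new row 2, the w2 entry is the old entry divided by the pivot: (2/9)/(4/9) = 1/2.

1/2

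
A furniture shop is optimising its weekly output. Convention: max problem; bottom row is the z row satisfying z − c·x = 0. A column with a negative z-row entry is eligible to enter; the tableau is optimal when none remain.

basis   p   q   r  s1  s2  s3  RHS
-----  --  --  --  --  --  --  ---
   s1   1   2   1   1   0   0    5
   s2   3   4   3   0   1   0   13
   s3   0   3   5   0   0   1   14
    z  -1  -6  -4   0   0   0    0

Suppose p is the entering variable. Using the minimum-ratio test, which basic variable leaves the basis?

s2

Column p entries and ratios — s1: 5/1 = 5; s2: 13/3 = 13/3; s3: 0 ≤ 0, skip.
Smallest ratio is 13/3 in the row of s2, so s2 leaves.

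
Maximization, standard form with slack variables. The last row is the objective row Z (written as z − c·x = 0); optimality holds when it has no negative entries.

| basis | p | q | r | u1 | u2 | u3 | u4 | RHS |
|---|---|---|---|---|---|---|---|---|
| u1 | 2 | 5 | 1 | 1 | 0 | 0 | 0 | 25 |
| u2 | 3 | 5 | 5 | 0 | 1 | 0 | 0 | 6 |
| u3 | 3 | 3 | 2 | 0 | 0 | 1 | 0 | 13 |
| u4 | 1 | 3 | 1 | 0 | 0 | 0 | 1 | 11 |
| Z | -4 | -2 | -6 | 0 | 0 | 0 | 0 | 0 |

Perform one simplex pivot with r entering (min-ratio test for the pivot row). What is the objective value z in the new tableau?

Ratio test on column r — row 1: 25/1 = 25; row 2: 6/5 = 6/5; row 3: 13/2 = 13/2; row 4: 11/1 = 11. Minimum is 6/5 at row 2 (u2 leaves); pivot element 5.
Pivot on row 2; the Z-row RHS becomes 0 − (-6)·(6/5) = 36/5.

36/5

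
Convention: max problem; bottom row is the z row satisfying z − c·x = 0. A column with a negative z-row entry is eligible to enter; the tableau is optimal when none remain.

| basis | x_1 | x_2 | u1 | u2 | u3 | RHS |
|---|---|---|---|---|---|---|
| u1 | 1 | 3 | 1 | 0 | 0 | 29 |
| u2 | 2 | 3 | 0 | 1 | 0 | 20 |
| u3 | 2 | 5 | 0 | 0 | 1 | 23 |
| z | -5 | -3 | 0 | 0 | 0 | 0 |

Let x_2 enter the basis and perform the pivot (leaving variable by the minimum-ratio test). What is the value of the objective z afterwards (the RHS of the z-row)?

69/5

Ratio test on column x_2 — row 1: 29/3 = 29/3; row 2: 20/3 = 20/3; row 3: 23/5 = 23/5. Minimum is 23/5 at row 3 (u3 leaves); pivot element 5.
Pivot on row 3; the z-row RHS becomes 0 − (-3)·(23/5) = 69/5.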